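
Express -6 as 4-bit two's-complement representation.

|-6| = 6 = 0110 in 4 bits.
Invert the bits: 1001. Add 1: 1010.
Check: 1010 reads as 10 − 16 = -6.

1010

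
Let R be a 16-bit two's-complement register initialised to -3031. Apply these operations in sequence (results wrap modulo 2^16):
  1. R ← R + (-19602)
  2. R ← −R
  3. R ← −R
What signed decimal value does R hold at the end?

Start: R = -3031 = 1111010000101001.
R = -3031 + (-19602) = -22633 = 1010011110010111
R = −(-22633) = 22633 = 0101100001101001
R = −(22633) = -22633 = 1010011110010111

-22633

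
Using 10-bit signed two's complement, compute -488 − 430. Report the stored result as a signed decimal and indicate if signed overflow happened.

106; overflow

-488 → 1000011000
430 → 0110101110
Subtract via negate-and-add: invert 0110101110 + 1 = 1001010010 (i.e. -430).
  1000011000
+ 1001010010
= 0001101010  (discard carry-out 1)
Result 0001101010: MSB = 0 → value 106.
Both addends (after negating the subtrahend) are negative but the stored result is non-negative: signed overflow. The true value -488 − 430 = -918 lies outside [-512, 511].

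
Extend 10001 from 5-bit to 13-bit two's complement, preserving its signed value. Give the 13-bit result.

1111111110001

MSB of 10001 is 1; replicate it into the new high bits.
11111111|10001 → 1111111110001 (still -15).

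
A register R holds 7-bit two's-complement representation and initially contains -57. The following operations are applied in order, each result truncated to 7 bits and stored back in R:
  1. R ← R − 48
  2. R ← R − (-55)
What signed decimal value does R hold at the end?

-50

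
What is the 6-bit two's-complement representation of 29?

011101

29 is non-negative, so write it directly in 6 bits: 011101.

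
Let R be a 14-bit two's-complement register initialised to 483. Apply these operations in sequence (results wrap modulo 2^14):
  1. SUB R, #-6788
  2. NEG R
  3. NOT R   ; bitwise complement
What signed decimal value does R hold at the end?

7270

Start: R = 483 = 00000111100011.
R = 483 − (-6788) = 7271 = 01110001100111
R = −(7271) = -7271 = 10001110011001
R = NOT 10001110011001 = 01110001100110 = 7270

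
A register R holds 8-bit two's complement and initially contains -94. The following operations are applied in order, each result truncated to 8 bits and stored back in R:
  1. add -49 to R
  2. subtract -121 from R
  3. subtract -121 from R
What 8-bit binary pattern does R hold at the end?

Start: R = -94 = 10100010.
R = -94 + (-49) = -143; wraps to 113 = 01110001
R = 113 − (-121) = 234; wraps to -22 = 11101010
R = -22 − (-121) = 99 = 01100011

01100011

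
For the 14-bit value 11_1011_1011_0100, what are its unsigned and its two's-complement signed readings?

unsigned = 15284, signed = -1100

Unsigned: 11101110110100 = 15284.
Signed: MSB=1 → 15284 − 16384 = -1100.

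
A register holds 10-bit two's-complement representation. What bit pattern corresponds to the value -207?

1100110001

|-207| = 207 = 0011001111 in 10 bits.
Invert the bits: 1100110000. Add 1: 1100110001.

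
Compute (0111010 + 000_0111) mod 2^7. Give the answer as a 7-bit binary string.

1000001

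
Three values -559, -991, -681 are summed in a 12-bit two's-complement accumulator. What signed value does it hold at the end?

1865

-559 + (-991) = -1550 (100111110010)
-1550 + (-681) = -2231 → wraps to 1865 (011101001001)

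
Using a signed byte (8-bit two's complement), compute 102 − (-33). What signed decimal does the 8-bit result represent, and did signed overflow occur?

-121; overflow

102 → 01100110
-33 → 11011111
Subtract via negate-and-add: invert 11011111 + 1 = 00100001 (i.e. 33).
  01100110
+ 00100001
= 10000111
Result 10000111: MSB = 1 → 135 − 256 = -121.
Both addends (after negating the subtrahend) are non-negative but the stored result is negative: signed overflow. The true value 102 − (-33) = 135 lies outside [-128, 127].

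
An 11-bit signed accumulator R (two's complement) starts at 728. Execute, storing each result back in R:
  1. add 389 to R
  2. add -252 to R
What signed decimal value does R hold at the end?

865

Start: R = 728 = 01011011000.
R = 728 + 389 = 1117; wraps to -931 = 10001011101
R = -931 + (-252) = -1183; wraps to 865 = 01101100001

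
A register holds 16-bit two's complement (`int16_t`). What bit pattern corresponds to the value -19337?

|-19337| = 19337 = 0100101110001001 in 16 bits.
Invert the bits: 1011010001110110. Add 1: 1011010001110111.

1011010001110111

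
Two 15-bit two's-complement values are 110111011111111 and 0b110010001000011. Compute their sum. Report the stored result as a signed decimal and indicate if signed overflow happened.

-11454; no overflow

110111011111111 = -4353 (signed)
0b110010001000011 → 110010001000011 = -7101 (signed)
  110111011111111
+ 110010001000011
= 101001101000010  (discard carry-out 1)
Result 101001101000010: MSB = 1 → 21314 − 32768 = -11454.
Both addends are negative and so is the stored result: no signed overflow.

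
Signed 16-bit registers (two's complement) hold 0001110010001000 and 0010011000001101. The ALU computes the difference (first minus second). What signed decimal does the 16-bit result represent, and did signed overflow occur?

0001110010001000 = 7304 (signed)
0010011000001101 = 9741 (signed)
Subtract via negate-and-add: invert 0010011000001101 + 1 = 1101100111110011 (i.e. -9741).
  0001110010001000
+ 1101100111110011
= 1111011001111011
Result 1111011001111011: MSB = 1 → 63099 − 65536 = -2437.
Addends (after negating the subtrahend) have opposite signs, so signed overflow cannot occur.

-2437; no overflow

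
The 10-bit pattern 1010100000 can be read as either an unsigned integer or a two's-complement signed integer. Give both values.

unsigned = 672, signed = -352

Unsigned: 1010100000 = 672.
Signed: MSB=1 → 672 − 1024 = -352.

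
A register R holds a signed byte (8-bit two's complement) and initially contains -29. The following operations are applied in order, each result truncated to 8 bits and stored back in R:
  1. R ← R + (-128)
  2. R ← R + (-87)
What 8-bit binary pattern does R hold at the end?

Start: R = -29 = 11100011.
R = -29 + (-128) = -157; wraps to 99 = 01100011
R = 99 + (-87) = 12 = 00001100

00001100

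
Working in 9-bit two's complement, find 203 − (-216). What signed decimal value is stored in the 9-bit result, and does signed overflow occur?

203 → 011001011
-216 → 100101000
Subtract via negate-and-add: invert 100101000 + 1 = 011011000 (i.e. 216).
  011001011
+ 011011000
= 110100011
Result 110100011: MSB = 1 → 419 − 512 = -93.
Both addends (after negating the subtrahend) are non-negative but the stored result is negative: signed overflow. The true value 203 − (-216) = 419 lies outside [-256, 255].

-93; overflow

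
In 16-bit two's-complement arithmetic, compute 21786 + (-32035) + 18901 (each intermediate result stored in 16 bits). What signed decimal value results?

8652

21786 + (-32035) = -10249 (1101011111110111)
-10249 + 18901 = 8652 (0010000111001100)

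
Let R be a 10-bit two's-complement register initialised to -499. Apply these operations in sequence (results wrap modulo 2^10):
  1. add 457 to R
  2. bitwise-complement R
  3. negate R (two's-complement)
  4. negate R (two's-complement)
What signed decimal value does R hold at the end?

Start: R = -499 = 1000001101.
R = -499 + 457 = -42 = 1111010110
R = NOT 1111010110 = 0000101001 = 41
R = −(41) = -41 = 1111010111
R = −(-41) = 41 = 0000101001

41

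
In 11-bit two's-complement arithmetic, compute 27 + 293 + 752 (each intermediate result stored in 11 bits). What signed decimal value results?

27 + 293 = 320 (00101000000)
320 + 752 = 1072 → wraps to -976 (10000110000)

-976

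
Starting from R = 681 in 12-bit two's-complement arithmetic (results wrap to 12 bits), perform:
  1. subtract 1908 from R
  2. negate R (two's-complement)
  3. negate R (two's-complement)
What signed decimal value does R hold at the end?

-1227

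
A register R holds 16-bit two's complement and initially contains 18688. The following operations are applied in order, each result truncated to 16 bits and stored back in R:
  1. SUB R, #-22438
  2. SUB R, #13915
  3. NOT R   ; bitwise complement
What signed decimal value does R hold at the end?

-27212

Start: R = 18688 = 0100100100000000.
R = 18688 − (-22438) = 41126; wraps to -24410 = 1010000010100110
R = -24410 − 13915 = -38325; wraps to 27211 = 0110101001001011
R = NOT 0110101001001011 = 1001010110110100 = -27212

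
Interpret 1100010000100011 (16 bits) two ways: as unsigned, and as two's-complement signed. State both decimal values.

unsigned = 50211, signed = -15325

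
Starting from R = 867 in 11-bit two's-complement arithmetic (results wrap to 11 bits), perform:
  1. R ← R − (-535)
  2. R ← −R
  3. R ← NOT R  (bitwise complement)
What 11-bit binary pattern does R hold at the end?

10101111001

Start: R = 867 = 01101100011.
R = 867 − (-535) = 1402; wraps to -646 = 10101111010
R = −(-646) = 646 = 01010000110
R = NOT 01010000110 = 10101111001 = -647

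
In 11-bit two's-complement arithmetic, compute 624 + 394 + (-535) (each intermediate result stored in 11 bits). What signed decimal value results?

624 + 394 = 1018 (01111111010)
1018 + (-535) = 483 (00111100011)

483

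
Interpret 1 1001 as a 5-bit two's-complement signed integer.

-7

MSB is 1, so the value is negative.
Unsigned reading: 25. Subtract 2^5 = 32: 25 − 32 = -7.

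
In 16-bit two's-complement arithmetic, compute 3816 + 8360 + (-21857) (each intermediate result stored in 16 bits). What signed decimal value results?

-9681

3816 + 8360 = 12176 (0010111110010000)
12176 + (-21857) = -9681 (1101101000101111)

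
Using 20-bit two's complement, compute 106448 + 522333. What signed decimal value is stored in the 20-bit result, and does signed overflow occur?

106448 → 00011001111111010000
522333 → 01111111100001011101
  00011001111111010000
+ 01111111100001011101
= 10011001100000101101
Result 10011001100000101101: MSB = 1 → 628781 − 1048576 = -419795.
Both addends are non-negative but the stored result is negative: signed overflow. The true value 106448 + 522333 = 628781 lies outside [-524288, 524287].

-419795; overflow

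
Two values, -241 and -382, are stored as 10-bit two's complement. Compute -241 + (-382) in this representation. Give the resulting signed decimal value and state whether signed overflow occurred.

401; overflow

-241 → 1100001111
-382 → 1010000010
  1100001111
+ 1010000010
= 0110010001  (discard carry-out 1)
Result 0110010001: MSB = 0 → value 401.
Both addends are negative but the stored result is non-negative: signed overflow. The true value -241 + (-382) = -623 lies outside [-512, 511].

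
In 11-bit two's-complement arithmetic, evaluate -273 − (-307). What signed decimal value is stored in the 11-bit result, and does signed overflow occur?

34; no overflow

-273 → 11011101111
-307 → 11011001101
Subtract via negate-and-add: invert 11011001101 + 1 = 00100110011 (i.e. 307).
  11011101111
+ 00100110011
= 00000100010  (discard carry-out 1)
Result 00000100010: MSB = 0 → value 34.
Addends (after negating the subtrahend) have opposite signs, so signed overflow cannot occur.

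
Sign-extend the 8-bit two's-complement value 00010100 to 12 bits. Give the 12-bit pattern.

000000010100

MSB of 00010100 is 0; replicate it into the new high bits.
0000|00010100 → 000000010100 (still 20).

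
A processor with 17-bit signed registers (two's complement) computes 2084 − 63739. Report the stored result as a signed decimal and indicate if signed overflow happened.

-61655; no overflow

2084 → 00000100000100100
63739 → 01111100011111011
Subtract via negate-and-add: invert 01111100011111011 + 1 = 10000011100000101 (i.e. -63739).
  00000100000100100
+ 10000011100000101
= 10000111100101001
Result 10000111100101001: MSB = 1 → 69417 − 131072 = -61655.
Addends (after negating the subtrahend) have opposite signs, so signed overflow cannot occur.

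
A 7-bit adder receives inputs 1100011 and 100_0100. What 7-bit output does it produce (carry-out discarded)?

0100111

  1100011
+ 1000100
= 0100111  (discard carry-out 1)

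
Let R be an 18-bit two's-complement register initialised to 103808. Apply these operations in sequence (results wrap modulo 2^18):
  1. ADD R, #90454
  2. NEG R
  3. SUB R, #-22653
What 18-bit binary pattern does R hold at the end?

Start: R = 103808 = 011001010110000000.
R = 103808 + 90454 = 194262; wraps to -67882 = 101111011011010110
R = −(-67882) = 67882 = 010000100100101010
R = 67882 − (-22653) = 90535 = 010110000110100111

010110000110100111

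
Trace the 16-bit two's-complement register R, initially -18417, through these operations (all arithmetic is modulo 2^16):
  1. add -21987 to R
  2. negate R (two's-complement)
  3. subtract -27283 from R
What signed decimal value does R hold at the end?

2151

Start: R = -18417 = 1011100000001111.
R = -18417 + (-21987) = -40404; wraps to 25132 = 0110001000101100
R = −(25132) = -25132 = 1001110111010100
R = -25132 − (-27283) = 2151 = 0000100001100111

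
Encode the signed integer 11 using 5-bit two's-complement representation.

11 is non-negative, so write it directly in 5 bits: 01011.

01011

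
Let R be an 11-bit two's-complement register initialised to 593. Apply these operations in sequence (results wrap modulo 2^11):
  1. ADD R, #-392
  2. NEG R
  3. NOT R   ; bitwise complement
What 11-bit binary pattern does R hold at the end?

Start: R = 593 = 01001010001.
R = 593 + (-392) = 201 = 00011001001
R = −(201) = -201 = 11100110111
R = NOT 11100110111 = 00011001000 = 200

00011001000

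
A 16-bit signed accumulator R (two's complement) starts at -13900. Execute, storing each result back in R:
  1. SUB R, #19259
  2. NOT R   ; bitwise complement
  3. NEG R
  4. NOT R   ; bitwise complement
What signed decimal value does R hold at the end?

-32379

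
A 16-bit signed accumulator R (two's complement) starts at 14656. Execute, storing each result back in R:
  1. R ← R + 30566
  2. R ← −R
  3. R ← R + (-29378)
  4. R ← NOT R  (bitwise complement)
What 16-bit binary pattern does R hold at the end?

0010001101100111

Start: R = 14656 = 0011100101000000.
R = 14656 + 30566 = 45222; wraps to -20314 = 1011000010100110
R = −(-20314) = 20314 = 0100111101011010
R = 20314 + (-29378) = -9064 = 1101110010011000
R = NOT 1101110010011000 = 0010001101100111 = 9063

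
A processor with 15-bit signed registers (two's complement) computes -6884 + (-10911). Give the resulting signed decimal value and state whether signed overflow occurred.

-6884 → 110010100011100
-10911 → 101010101100001
  110010100011100
+ 101010101100001
= 011101001111101  (discard carry-out 1)
Result 011101001111101: MSB = 0 → value 14973.
Both addends are negative but the stored result is non-negative: signed overflow. The true value -6884 + (-10911) = -17795 lies outside [-16384, 16383].

14973; overflow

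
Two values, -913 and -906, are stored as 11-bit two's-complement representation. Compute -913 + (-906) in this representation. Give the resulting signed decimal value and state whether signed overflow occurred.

-913 → 10001101111
-906 → 10001110110
  10001101111
+ 10001110110
= 00011100101  (discard carry-out 1)
Result 00011100101: MSB = 0 → value 229.
Both addends are negative but the stored result is non-negative: signed overflow. The true value -913 + (-906) = -1819 lies outside [-1024, 1023].

229; overflow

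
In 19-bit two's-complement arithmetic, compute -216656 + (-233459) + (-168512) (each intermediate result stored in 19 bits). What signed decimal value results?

-94339

-216656 + (-233459) = -450115 → wraps to 74173 (0010010000110111101)
74173 + (-168512) = -94339 (1101000111101111101)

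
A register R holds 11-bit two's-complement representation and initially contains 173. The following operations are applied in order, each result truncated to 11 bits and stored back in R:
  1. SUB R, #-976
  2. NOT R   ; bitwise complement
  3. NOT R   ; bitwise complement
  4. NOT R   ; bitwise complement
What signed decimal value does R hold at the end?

898

Start: R = 173 = 00010101101.
R = 173 − (-976) = 1149; wraps to -899 = 10001111101
R = NOT 10001111101 = 01110000010 = 898
R = NOT 01110000010 = 10001111101 = -899
R = NOT 10001111101 = 01110000010 = 898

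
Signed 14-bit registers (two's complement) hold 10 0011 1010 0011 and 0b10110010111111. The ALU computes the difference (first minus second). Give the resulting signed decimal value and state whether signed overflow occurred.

10 0011 1010 0011 → 10001110100011 = -7261 (signed)
0b10110010111111 → 10110010111111 = -4929 (signed)
Subtract via negate-and-add: invert 10110010111111 + 1 = 01001101000001 (i.e. 4929).
  10001110100011
+ 01001101000001
= 11011011100100
Result 11011011100100: MSB = 1 → 14052 − 16384 = -2332.
Addends (after negating the subtrahend) have opposite signs, so signed overflow cannot occur.

-2332; no overflow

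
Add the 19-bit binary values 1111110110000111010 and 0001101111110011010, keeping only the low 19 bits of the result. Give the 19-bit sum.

  1111110110000111010
+ 0001101111110011010
= 0001100101111010100  (discard carry-out 1)

0001100101111010100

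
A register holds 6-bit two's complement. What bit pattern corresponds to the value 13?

001101

13 is non-negative, so write it directly in 6 bits: 001101.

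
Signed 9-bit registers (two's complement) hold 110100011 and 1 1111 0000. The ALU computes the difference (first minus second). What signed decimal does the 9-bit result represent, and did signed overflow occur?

110100011 = -93 (signed)
1 1111 0000 → 111110000 = -16 (signed)
Subtract via negate-and-add: invert 111110000 + 1 = 000010000 (i.e. 16).
  110100011
+ 000010000
= 110110011
Result 110110011: MSB = 1 → 435 − 512 = -77.
Addends (after negating the subtrahend) have opposite signs, so signed overflow cannot occur.

-77; no overflow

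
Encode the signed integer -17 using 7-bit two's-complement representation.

|-17| = 17 = 0010001 in 7 bits.
Invert the bits: 1101110. Add 1: 1101111.

1101111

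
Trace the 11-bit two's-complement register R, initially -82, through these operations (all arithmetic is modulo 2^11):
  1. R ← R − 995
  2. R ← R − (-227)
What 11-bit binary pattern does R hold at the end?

Start: R = -82 = 11110101110.
R = -82 − 995 = -1077; wraps to 971 = 01111001011
R = 971 − (-227) = 1198; wraps to -850 = 10010101110

10010101110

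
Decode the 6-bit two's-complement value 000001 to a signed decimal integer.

1

MSB is 0, so the value is non-negative: 000001 = 1.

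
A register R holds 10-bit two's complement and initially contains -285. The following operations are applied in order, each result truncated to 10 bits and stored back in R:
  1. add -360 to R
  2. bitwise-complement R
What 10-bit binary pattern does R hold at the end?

1010000100

Start: R = -285 = 1011100011.
R = -285 + (-360) = -645; wraps to 379 = 0101111011
R = NOT 0101111011 = 1010000100 = -380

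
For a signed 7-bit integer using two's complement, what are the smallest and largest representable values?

min = -64, max = 63

Minimum: −2^6 = -64.
Maximum: 2^6 − 1 = 63.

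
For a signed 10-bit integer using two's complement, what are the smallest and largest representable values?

min = -512, max = 511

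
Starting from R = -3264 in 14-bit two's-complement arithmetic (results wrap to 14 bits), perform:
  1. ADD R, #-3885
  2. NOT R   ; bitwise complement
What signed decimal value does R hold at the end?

7148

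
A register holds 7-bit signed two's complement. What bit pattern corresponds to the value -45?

|-45| = 45 = 0101101 in 7 bits.
Invert the bits: 1010010. Add 1: 1010011.
Check: 1010011 reads as 83 − 128 = -45.

1010011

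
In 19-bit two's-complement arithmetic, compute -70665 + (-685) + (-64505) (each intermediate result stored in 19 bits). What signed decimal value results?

-70665 + (-685) = -71350 (1101110100101001010)
-71350 + (-64505) = -135855 (1011110110101010001)

-135855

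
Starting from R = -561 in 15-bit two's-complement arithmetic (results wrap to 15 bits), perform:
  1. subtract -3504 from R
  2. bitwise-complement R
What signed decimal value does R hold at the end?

Start: R = -561 = 111110111001111.
R = -561 − (-3504) = 2943 = 000101101111111
R = NOT 000101101111111 = 111010010000000 = -2944

-2944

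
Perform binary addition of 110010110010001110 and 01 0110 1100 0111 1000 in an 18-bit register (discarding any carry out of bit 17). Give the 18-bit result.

  110010110010001110
+ 010110110001111000
= 001001100100000110  (discard carry-out 1)

001001100100000110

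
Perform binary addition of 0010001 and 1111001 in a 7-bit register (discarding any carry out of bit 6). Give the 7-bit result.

  0010001
+ 1111001
= 0001010  (discard carry-out 1)

0001010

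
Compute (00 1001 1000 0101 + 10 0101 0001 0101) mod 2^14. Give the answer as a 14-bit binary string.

10111010011010

  00100110000101
+ 10010100010101
= 10111010011010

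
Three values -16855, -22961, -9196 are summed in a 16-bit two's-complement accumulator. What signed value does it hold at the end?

-16855 + (-22961) = -39816 → wraps to 25720 (0110010001111000)
25720 + (-9196) = 16524 (0100000010001100)

16524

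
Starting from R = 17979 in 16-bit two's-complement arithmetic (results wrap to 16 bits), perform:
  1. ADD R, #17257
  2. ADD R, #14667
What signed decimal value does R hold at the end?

-15633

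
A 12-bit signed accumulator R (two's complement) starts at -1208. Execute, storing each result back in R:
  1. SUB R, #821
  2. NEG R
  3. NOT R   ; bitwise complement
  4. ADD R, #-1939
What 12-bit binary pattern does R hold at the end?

Start: R = -1208 = 101101001000.
R = -1208 − 821 = -2029 = 100000010011
R = −(-2029) = 2029 = 011111101101
R = NOT 011111101101 = 100000010010 = -2030
R = -2030 + (-1939) = -3969; wraps to 127 = 000001111111

000001111111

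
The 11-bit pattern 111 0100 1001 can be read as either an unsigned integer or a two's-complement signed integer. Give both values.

unsigned = 1865, signed = -183

Unsigned: 11101001001 = 1865.
Signed: MSB=1 → 1865 − 2048 = -183.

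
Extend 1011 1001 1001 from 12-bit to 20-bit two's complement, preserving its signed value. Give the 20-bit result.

11111111101110011001

MSB of 101110011001 is 1; replicate it into the new high bits.
11111111|101110011001 → 11111111101110011001 (still -1127).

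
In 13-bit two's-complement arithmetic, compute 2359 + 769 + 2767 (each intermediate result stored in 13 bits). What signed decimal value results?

-2297

2359 + 769 = 3128 (0110000111000)
3128 + 2767 = 5895 → wraps to -2297 (1011100000111)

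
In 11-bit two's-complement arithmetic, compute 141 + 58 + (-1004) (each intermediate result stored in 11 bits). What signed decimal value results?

141 + 58 = 199 (00011000111)
199 + (-1004) = -805 (10011011011)

-805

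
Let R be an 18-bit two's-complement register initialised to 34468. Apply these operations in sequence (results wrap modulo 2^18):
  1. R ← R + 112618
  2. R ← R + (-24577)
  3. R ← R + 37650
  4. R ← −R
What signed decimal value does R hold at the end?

Start: R = 34468 = 001000011010100100.
R = 34468 + 112618 = 147086; wraps to -115058 = 100011111010001110
R = -115058 + (-24577) = -139635; wraps to 122509 = 011101111010001101
R = 122509 + 37650 = 160159; wraps to -101985 = 100111000110011111
R = −(-101985) = 101985 = 011000111001100001

101985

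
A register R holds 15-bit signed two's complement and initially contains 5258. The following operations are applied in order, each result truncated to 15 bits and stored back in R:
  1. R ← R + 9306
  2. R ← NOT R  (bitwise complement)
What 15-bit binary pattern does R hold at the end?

Start: R = 5258 = 001010010001010.
R = 5258 + 9306 = 14564 = 011100011100100
R = NOT 011100011100100 = 100011100011011 = -14565

100011100011011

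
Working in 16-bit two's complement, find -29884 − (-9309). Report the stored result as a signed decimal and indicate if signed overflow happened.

-20575; no overflow

-29884 → 1000101101000100
-9309 → 1101101110100011
Subtract via negate-and-add: invert 1101101110100011 + 1 = 0010010001011101 (i.e. 9309).
  1000101101000100
+ 0010010001011101
= 1010111110100001
Result 1010111110100001: MSB = 1 → 44961 − 65536 = -20575.
Addends (after negating the subtrahend) have opposite signs, so signed overflow cannot occur.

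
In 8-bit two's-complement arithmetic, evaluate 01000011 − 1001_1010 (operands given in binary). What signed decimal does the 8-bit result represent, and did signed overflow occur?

-87; overflow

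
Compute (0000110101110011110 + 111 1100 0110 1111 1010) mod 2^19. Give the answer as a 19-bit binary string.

  0000110101110011110
+ 1111100011011111010
= 0000011001010011000  (discard carry-out 1)

0000011001010011000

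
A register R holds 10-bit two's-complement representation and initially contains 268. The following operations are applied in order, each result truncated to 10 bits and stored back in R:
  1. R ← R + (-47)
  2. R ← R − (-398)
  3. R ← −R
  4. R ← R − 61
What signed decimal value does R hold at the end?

344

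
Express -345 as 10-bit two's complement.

|-345| = 345 = 0101011001 in 10 bits.
Invert the bits: 1010100110. Add 1: 1010100111.

1010100111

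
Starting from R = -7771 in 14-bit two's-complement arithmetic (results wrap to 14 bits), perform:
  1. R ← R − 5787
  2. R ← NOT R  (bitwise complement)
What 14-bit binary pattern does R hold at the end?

Start: R = -7771 = 10000110100101.
R = -7771 − 5787 = -13558; wraps to 2826 = 00101100001010
R = NOT 00101100001010 = 11010011110101 = -2827

11010011110101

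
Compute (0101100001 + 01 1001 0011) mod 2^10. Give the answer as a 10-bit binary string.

1011110100

  0101100001
+ 0110010011
= 1011110100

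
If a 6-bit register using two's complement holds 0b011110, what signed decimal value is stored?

30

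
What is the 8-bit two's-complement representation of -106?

10010110

|-106| = 106 = 01101010 in 8 bits.
Invert the bits: 10010101. Add 1: 10010110.
Check: 10010110 reads as 150 − 256 = -106.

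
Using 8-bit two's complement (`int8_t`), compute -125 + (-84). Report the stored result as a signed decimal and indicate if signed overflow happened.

-125 → 10000011
-84 → 10101100
  10000011
+ 10101100
= 00101111  (discard carry-out 1)
Result 00101111: MSB = 0 → value 47.
Both addends are negative but the stored result is non-negative: signed overflow. The true value -125 + (-84) = -209 lies outside [-128, 127].

47; overflow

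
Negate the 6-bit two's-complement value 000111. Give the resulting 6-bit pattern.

111001

Invert: 111000. Add 1: 111001.
Check: 000111 = 7, 111001 = -7.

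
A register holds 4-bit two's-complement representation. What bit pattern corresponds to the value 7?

0111

7 is non-negative, so write it directly in 4 bits: 0111.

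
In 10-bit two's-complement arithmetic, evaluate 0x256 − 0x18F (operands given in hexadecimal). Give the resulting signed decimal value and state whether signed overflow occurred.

199; overflow

0x256 = 1001010110 = -426 (signed)
0x18F = 0110001111 = 399 (signed)
Subtract via negate-and-add: invert 0110001111 + 1 = 1001110001 (i.e. -399).
  1001010110
+ 1001110001
= 0011000111  (discard carry-out 1)
Result 0011000111: MSB = 0 → value 199.
Both addends (after negating the subtrahend) are negative but the stored result is non-negative: signed overflow. The true value -426 − 399 = -825 lies outside [-512, 511].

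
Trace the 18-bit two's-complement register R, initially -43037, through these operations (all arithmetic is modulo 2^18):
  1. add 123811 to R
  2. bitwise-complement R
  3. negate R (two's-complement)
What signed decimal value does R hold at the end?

80775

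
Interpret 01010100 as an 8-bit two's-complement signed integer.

MSB is 0, so the value is non-negative: 01010100 = 84.

84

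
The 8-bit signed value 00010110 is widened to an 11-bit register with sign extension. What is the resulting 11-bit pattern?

MSB of 00010110 is 0; replicate it into the new high bits.
000|00010110 → 00000010110 (still 22).

00000010110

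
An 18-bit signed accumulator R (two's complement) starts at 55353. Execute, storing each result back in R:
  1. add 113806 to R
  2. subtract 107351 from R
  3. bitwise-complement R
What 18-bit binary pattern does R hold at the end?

Start: R = 55353 = 001101100000111001.
R = 55353 + 113806 = 169159; wraps to -92985 = 101001010011000111
R = -92985 − 107351 = -200336; wraps to 61808 = 001111000101110000
R = NOT 001111000101110000 = 110000111010001111 = -61809

110000111010001111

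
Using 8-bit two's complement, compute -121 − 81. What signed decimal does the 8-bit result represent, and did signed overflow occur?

54; overflow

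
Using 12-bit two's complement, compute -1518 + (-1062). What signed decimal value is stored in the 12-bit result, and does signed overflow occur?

1516; overflow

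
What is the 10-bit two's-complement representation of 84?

0001010100

84 is non-negative, so write it directly in 10 bits: 0001010100.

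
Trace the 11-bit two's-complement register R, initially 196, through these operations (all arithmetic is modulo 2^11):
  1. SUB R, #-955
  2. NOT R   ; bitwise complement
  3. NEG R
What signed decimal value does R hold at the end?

-896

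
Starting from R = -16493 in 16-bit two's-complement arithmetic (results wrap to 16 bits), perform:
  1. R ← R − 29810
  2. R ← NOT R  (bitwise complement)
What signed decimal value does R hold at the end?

-19234

Start: R = -16493 = 1011111110010011.
R = -16493 − 29810 = -46303; wraps to 19233 = 0100101100100001
R = NOT 0100101100100001 = 1011010011011110 = -19234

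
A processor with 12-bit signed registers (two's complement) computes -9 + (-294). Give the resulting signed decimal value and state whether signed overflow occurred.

-9 → 111111110111
-294 → 111011011010
  111111110111
+ 111011011010
= 111011010001  (discard carry-out 1)
Result 111011010001: MSB = 1 → 3793 − 4096 = -303.
Both addends are negative and so is the stored result: no signed overflow.

-303; no overflow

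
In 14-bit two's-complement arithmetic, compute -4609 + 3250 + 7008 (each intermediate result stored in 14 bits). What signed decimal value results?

-4609 + 3250 = -1359 (11101010110001)
-1359 + 7008 = 5649 (01011000010001)

5649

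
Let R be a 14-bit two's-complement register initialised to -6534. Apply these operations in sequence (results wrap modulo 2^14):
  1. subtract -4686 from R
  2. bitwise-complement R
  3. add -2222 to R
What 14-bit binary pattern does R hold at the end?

Start: R = -6534 = 10011001111010.
R = -6534 − (-4686) = -1848 = 11100011001000
R = NOT 11100011001000 = 00011100110111 = 1847
R = 1847 + (-2222) = -375 = 11111010001001

11111010001001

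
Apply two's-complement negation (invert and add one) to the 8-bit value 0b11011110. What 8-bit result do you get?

Invert: 00100001. Add 1: 00100010.

00100010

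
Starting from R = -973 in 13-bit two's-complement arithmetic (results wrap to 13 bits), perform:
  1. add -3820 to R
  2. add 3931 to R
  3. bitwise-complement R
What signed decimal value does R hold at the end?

861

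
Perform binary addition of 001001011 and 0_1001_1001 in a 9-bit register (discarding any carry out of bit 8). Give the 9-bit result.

  001001011
+ 010011001
= 011100100

011100100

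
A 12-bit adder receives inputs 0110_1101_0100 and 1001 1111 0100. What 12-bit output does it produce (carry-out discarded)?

000011001000

  011011010100
+ 100111110100
= 000011001000  (discard carry-out 1)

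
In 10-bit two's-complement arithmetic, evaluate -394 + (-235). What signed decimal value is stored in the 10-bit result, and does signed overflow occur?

-394 → 1001110110
-235 → 1100010101
  1001110110
+ 1100010101
= 0110001011  (discard carry-out 1)
Result 0110001011: MSB = 0 → value 395.
Both addends are negative but the stored result is non-negative: signed overflow. The true value -394 + (-235) = -629 lies outside [-512, 511].

395; overflow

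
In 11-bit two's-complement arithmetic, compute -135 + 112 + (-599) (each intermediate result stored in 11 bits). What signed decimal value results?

-622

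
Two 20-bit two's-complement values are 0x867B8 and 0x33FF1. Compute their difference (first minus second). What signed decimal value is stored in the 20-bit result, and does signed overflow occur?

0x867B8 = 10000110011110111000 = -497736 (signed)
0x33FF1 = 00110011111111110001 = 212977 (signed)
Subtract via negate-and-add: invert 00110011111111110001 + 1 = 11001100000000001111 (i.e. -212977).
  10000110011110111000
+ 11001100000000001111
= 01010010011111000111  (discard carry-out 1)
Result 01010010011111000111: MSB = 0 → value 337863.
Both addends (after negating the subtrahend) are negative but the stored result is non-negative: signed overflow. The true value -497736 − 212977 = -710713 lies outside [-524288, 524287].

337863; overflow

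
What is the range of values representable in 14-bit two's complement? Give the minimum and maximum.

Minimum: −2^13 = -8192.
Maximum: 2^13 − 1 = 8191.

min = -8192, max = 8191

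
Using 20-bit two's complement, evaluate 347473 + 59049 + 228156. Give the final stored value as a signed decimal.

347473 + 59049 = 406522 (01100011001111111010)
406522 + 228156 = 634678 → wraps to -413898 (10011010111100110110)

-413898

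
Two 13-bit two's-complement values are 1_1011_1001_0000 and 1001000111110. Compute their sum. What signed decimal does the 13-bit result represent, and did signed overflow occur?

1_1011_1001_0000 → 1101110010000 = -1136 (signed)
1001000111110 = -3522 (signed)
  1101110010000
+ 1001000111110
= 0110111001110  (discard carry-out 1)
Result 0110111001110: MSB = 0 → value 3534.
Both addends are negative but the stored result is non-negative: signed overflow. The true value -1136 + (-3522) = -4658 lies outside [-4096, 4095].

3534; overflow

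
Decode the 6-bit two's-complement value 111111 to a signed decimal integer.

MSB is 1, so the value is negative.
Invert: 000000. Add 1: 000001 = 1. So the value is −1.

-1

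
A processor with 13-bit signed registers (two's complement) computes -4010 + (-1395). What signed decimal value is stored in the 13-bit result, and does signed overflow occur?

-4010 → 1000001010110
-1395 → 1101010001101
  1000001010110
+ 1101010001101
= 0101011100011  (discard carry-out 1)
Result 0101011100011: MSB = 0 → value 2787.
Both addends are negative but the stored result is non-negative: signed overflow. The true value -4010 + (-1395) = -5405 lies outside [-4096, 4095].

2787; overflow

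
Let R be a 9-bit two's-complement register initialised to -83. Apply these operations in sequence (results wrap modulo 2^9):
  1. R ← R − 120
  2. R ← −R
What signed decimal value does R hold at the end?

Start: R = -83 = 110101101.
R = -83 − 120 = -203 = 100110101
R = −(-203) = 203 = 011001011

203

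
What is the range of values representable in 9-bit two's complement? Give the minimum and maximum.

Minimum: −2^8 = -256.
Maximum: 2^8 − 1 = 255.

min = -256, max = 255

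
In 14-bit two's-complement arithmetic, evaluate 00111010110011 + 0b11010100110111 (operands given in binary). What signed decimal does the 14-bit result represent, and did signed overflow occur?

1002; no overflow

00111010110011 = 3763 (signed)
0b11010100110111 → 11010100110111 = -2761 (signed)
  00111010110011
+ 11010100110111
= 00001111101010  (discard carry-out 1)
Result 00001111101010: MSB = 0 → value 1002.
Addends have opposite signs, so signed overflow cannot occur.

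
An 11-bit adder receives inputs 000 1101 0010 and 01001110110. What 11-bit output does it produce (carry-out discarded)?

  00011010010
+ 01001110110
= 01101001000

01101001000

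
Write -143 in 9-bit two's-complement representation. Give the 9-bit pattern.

|-143| = 143 = 010001111 in 9 bits.
Invert the bits: 101110000. Add 1: 101110001.
Check: 101110001 reads as 369 − 512 = -143.

101110001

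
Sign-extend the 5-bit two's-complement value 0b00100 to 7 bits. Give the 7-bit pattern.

0000100

MSB of 00100 is 0; replicate it into the new high bits.
00|00100 → 0000100 (still 4).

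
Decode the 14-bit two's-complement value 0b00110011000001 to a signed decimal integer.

MSB is 0, so the value is non-negative: 00110011000001 = 3265.

3265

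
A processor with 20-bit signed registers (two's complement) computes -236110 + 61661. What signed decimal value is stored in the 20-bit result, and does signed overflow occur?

-236110 → 11000110010110110010
61661 → 00001111000011011101
  11000110010110110010
+ 00001111000011011101
= 11010101011010001111
Result 11010101011010001111: MSB = 1 → 874127 − 1048576 = -174449.
Addends have opposite signs, so signed overflow cannot occur.

-174449; no overflow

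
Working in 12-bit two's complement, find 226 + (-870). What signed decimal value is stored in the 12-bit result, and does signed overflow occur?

226 → 000011100010
-870 → 110010011010
  000011100010
+ 110010011010
= 110101111100
Result 110101111100: MSB = 1 → 3452 − 4096 = -644.
Addends have opposite signs, so signed overflow cannot occur.

-644; no overflow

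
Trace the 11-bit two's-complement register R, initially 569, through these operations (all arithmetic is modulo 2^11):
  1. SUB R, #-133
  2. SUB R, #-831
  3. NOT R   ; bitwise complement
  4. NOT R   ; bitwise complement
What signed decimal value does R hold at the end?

-515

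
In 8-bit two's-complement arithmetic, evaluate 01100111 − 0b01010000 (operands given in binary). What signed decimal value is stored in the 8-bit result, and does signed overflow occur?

01100111 = 103 (signed)
0b01010000 → 01010000 = 80 (signed)
Subtract via negate-and-add: invert 01010000 + 1 = 10110000 (i.e. -80).
  01100111
+ 10110000
= 00010111  (discard carry-out 1)
Result 00010111: MSB = 0 → value 23.
Addends (after negating the subtrahend) have opposite signs, so signed overflow cannot occur.

23; no overflow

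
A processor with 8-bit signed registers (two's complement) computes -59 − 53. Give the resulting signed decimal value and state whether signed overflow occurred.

-112; no overflow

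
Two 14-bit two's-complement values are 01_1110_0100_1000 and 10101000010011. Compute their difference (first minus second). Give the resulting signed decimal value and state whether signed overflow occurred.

01_1110_0100_1000 → 01111001001000 = 7752 (signed)
10101000010011 = -5613 (signed)
Subtract via negate-and-add: invert 10101000010011 + 1 = 01010111101101 (i.e. 5613).
  01111001001000
+ 01010111101101
= 11010000110101
Result 11010000110101: MSB = 1 → 13365 − 16384 = -3019.
Both addends (after negating the subtrahend) are non-negative but the stored result is negative: signed overflow. The true value 7752 − (-5613) = 13365 lies outside [-8192, 8191].

-3019; overflow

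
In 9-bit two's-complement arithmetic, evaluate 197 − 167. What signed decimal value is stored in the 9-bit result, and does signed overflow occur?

30; no overflow

197 → 011000101
167 → 010100111
Subtract via negate-and-add: invert 010100111 + 1 = 101011001 (i.e. -167).
  011000101
+ 101011001
= 000011110  (discard carry-out 1)
Result 000011110: MSB = 0 → value 30.
Addends (after negating the subtrahend) have opposite signs, so signed overflow cannot occur.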